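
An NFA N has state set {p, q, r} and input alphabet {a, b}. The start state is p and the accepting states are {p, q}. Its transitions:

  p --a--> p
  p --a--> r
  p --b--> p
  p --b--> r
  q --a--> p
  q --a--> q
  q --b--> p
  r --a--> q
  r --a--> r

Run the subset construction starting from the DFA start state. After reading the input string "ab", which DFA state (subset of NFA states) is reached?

Start: {p}.
δ(p,a) = {p, r}.
Union: {p, r}.
After a: {p, r}.
δ(p,b) = {p, r}; δ(r,b) = ∅.
Union: {p, r}.
After b: {p, r}.

{p, r}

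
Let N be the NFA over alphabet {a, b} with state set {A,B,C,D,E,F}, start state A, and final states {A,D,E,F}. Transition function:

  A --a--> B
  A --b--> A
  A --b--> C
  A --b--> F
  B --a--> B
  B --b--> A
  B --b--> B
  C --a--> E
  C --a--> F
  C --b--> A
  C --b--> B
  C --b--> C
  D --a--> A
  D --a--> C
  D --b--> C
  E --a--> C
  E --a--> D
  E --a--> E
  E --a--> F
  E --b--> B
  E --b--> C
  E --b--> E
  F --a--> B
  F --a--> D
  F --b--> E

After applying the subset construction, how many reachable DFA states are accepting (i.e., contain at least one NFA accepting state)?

9

Start state of the DFA: {A}.
{A} --a--> {B}  [new]
{A} --b--> {A,C,F}  [new]
{B} --a--> {B}  [seen]
{B} --b--> {A,B}  [new]
{A,C,F} --a--> {B,D,E,F}  [new]
{A,C,F} --b--> {A,B,C,E,F}  [new]
{A,B} --a--> {B}  [seen]
{A,B} --b--> {A,B,C,F}  [new]
{B,D,E,F} --a--> {A,B,C,D,E,F}  [new]
{B,D,E,F} --b--> {A,B,C,E}  [new]
{A,B,C,E,F} --a--> {B,C,D,E,F}  [new]
{A,B,C,E,F} --b--> {A,B,C,E,F}  [seen]
{A,B,C,F} --a--> {B,D,E,F}  [seen]
{A,B,C,F} --b--> {A,B,C,E,F}  [seen]
{A,B,C,D,E,F} --a--> {A,B,C,D,E,F}  [seen]
{A,B,C,D,E,F} --b--> {A,B,C,E,F}  [seen]
{A,B,C,E} --a--> {B,C,D,E,F}  [seen]
{A,B,C,E} --b--> {A,B,C,E,F}  [seen]
{B,C,D,E,F} --a--> {A,B,C,D,E,F}  [seen]
{B,C,D,E,F} --b--> {A,B,C,E}  [seen]
Reachable DFA states: {A}, {B}, {A,C,F}, {A,B}, {B,D,E,F}, {A,B,C,E,F}, {A,B,C,F}, {A,B,C,D,E,F}, {A,B,C,E}, {B,C,D,E,F}.
Accepting DFA states (contain an NFA accepting state): {A}, {A,C,F}, {A,B}, {B,D,E,F}, {A,B,C,E,F}, {A,B,C,F}, {A,B,C,D,E,F}, {A,B,C,E}, {B,C,D,E,F}.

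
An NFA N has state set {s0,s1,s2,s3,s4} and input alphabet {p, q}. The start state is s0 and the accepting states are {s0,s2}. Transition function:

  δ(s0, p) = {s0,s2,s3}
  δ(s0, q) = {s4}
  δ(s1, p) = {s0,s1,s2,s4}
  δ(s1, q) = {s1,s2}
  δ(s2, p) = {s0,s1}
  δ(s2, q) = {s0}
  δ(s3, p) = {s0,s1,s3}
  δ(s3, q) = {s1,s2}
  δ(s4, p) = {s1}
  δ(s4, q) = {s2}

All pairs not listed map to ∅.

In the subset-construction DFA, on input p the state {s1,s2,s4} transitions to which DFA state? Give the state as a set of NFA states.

{s0,s1,s2,s4}

δ(s1,p) = {s0,s1,s2,s4}; δ(s2,p) = {s0,s1}; δ(s4,p) = {s1}.
Union: {s0,s1,s2,s4}.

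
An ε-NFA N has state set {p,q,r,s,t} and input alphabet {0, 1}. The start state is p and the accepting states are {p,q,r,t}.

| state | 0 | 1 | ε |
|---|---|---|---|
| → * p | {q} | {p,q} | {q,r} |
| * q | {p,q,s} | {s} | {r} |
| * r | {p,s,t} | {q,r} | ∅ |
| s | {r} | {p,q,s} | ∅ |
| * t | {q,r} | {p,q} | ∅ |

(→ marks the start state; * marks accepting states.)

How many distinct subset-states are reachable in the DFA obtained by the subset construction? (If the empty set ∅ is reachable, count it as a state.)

Start state of the DFA: {p,q,r} (ε-closure of the NFA start).
{p,q,r} --0--> {p,q,r,s,t}  [new]
{p,q,r} --1--> {p,q,r,s}  [new]
{p,q,r,s,t} --0--> {p,q,r,s,t}  [seen]
{p,q,r,s,t} --1--> {p,q,r,s}  [seen]
{p,q,r,s} --0--> {p,q,r,s,t}  [seen]
{p,q,r,s} --1--> {p,q,r,s}  [seen]
Reachable DFA states: {p,q,r}, {p,q,r,s,t}, {p,q,r,s}.

3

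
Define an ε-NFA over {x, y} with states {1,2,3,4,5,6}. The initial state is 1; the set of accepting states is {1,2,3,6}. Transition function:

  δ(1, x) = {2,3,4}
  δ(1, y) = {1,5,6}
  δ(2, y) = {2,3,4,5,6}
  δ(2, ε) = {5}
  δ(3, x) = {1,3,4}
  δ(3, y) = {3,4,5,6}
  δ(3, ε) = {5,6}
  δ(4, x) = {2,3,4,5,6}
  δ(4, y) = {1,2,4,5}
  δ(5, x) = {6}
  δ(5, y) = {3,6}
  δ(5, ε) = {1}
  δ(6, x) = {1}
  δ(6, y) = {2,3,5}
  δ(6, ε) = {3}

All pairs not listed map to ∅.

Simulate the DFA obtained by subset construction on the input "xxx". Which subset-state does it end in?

{1,2,3,4,5,6}

Start: {1}.
δ(1,x) = {2,3,4}.
Union: {2,3,4}.
ε-closure gives {1,2,3,4,5,6}.
After x: {1,2,3,4,5,6}.
δ(1,x) = {2,3,4}; δ(2,x) = ∅; δ(3,x) = {1,3,4}; δ(4,x) = {2,3,4,5,6}; δ(5,x) = {6}; δ(6,x) = {1}.
Union: {1,2,3,4,5,6}.
After x: {1,2,3,4,5,6}.
δ(1,x) = {2,3,4}; δ(2,x) = ∅; δ(3,x) = {1,3,4}; δ(4,x) = {2,3,4,5,6}; δ(5,x) = {6}; δ(6,x) = {1}.
Union: {1,2,3,4,5,6}.
After x: {1,2,3,4,5,6}.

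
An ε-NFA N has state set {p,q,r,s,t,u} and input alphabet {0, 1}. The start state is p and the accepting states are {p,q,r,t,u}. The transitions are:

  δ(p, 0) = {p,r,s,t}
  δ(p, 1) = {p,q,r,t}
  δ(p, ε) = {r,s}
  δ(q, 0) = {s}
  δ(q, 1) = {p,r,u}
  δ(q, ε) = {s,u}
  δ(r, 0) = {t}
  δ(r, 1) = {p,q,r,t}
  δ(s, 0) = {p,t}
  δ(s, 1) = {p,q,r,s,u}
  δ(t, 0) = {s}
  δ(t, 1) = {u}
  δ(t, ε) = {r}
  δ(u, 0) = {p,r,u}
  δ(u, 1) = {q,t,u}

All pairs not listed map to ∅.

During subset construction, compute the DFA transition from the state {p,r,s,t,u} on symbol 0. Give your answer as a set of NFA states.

{p,r,s,t,u}

δ(p,0) = {p,r,s,t}; δ(r,0) = {t}; δ(s,0) = {p,t}; δ(t,0) = {s}; δ(u,0) = {p,r,u}.
Union: {p,r,s,t,u}.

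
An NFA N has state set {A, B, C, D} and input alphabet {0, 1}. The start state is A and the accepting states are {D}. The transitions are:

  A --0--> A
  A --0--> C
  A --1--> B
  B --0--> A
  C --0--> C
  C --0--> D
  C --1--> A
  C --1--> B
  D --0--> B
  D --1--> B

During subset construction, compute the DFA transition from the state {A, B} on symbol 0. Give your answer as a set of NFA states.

{A, C}

δ(A,0) = {A, C}; δ(B,0) = {A}.
Union: {A, C}.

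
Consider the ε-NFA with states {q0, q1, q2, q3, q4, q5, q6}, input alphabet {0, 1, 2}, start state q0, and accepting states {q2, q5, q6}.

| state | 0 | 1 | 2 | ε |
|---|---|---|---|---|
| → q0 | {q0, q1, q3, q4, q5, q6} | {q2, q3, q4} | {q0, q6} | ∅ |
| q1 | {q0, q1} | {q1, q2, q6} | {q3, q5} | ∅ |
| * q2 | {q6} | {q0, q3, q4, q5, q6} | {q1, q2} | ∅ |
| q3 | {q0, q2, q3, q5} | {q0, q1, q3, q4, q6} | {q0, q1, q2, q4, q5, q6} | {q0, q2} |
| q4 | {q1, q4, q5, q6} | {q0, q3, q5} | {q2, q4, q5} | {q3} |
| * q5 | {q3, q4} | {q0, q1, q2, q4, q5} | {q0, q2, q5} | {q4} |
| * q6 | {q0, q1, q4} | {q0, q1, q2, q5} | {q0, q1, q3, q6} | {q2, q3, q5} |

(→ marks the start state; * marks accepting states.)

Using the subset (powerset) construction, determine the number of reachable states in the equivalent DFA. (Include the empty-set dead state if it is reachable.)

4

Start state of the DFA: {q0} (ε-closure of the NFA start).
{q0} --0--> {q0, q1, q2, q3, q4, q5, q6}  [new]
{q0} --1--> {q0, q2, q3, q4}  [new]
{q0} --2--> {q0, q2, q3, q4, q5, q6}  [new]
{q0, q1, q2, q3, q4, q5, q6} --0--> {q0, q1, q2, q3, q4, q5, q6}  [seen]
{q0, q1, q2, q3, q4, q5, q6} --1--> {q0, q1, q2, q3, q4, q5, q6}  [seen]
{q0, q1, q2, q3, q4, q5, q6} --2--> {q0, q1, q2, q3, q4, q5, q6}  [seen]
{q0, q2, q3, q4} --0--> {q0, q1, q2, q3, q4, q5, q6}  [seen]
{q0, q2, q3, q4} --1--> {q0, q1, q2, q3, q4, q5, q6}  [seen]
{q0, q2, q3, q4} --2--> {q0, q1, q2, q3, q4, q5, q6}  [seen]
{q0, q2, q3, q4, q5, q6} --0--> {q0, q1, q2, q3, q4, q5, q6}  [seen]
{q0, q2, q3, q4, q5, q6} --1--> {q0, q1, q2, q3, q4, q5, q6}  [seen]
{q0, q2, q3, q4, q5, q6} --2--> {q0, q1, q2, q3, q4, q5, q6}  [seen]
Reachable DFA states: {q0}, {q0, q1, q2, q3, q4, q5, q6}, {q0, q2, q3, q4}, {q0, q2, q3, q4, q5, q6}.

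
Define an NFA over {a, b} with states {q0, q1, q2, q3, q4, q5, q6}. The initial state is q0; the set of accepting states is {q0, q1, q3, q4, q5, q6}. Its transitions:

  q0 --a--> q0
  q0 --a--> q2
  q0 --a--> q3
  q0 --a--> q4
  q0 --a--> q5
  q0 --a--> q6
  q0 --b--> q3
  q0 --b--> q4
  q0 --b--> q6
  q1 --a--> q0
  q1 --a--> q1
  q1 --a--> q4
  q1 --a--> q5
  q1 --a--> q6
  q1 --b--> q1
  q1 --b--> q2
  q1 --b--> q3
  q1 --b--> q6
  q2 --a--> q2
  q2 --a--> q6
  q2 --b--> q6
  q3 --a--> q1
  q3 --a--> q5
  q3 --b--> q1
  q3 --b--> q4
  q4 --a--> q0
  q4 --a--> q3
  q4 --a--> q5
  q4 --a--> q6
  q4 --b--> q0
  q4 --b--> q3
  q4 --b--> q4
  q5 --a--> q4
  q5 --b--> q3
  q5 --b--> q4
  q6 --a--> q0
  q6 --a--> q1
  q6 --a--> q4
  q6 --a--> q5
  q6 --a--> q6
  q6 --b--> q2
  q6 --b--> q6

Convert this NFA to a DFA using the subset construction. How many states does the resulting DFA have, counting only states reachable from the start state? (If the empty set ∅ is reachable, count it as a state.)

6

Start state of the DFA: {q0}.
{q0} --a--> {q0, q2, q3, q4, q5, q6}  [new]
{q0} --b--> {q3, q4, q6}  [new]
{q0, q2, q3, q4, q5, q6} --a--> {q0, q1, q2, q3, q4, q5, q6}  [new]
{q0, q2, q3, q4, q5, q6} --b--> {q0, q1, q2, q3, q4, q6}  [new]
{q3, q4, q6} --a--> {q0, q1, q3, q4, q5, q6}  [new]
{q3, q4, q6} --b--> {q0, q1, q2, q3, q4, q6}  [seen]
{q0, q1, q2, q3, q4, q5, q6} --a--> {q0, q1, q2, q3, q4, q5, q6}  [seen]
{q0, q1, q2, q3, q4, q5, q6} --b--> {q0, q1, q2, q3, q4, q6}  [seen]
{q0, q1, q2, q3, q4, q6} --a--> {q0, q1, q2, q3, q4, q5, q6}  [seen]
{q0, q1, q2, q3, q4, q6} --b--> {q0, q1, q2, q3, q4, q6}  [seen]
{q0, q1, q3, q4, q5, q6} --a--> {q0, q1, q2, q3, q4, q5, q6}  [seen]
{q0, q1, q3, q4, q5, q6} --b--> {q0, q1, q2, q3, q4, q6}  [seen]
Reachable DFA states: {q0}, {q0, q2, q3, q4, q5, q6}, {q3, q4, q6}, {q0, q1, q2, q3, q4, q5, q6}, {q0, q1, q2, q3, q4, q6}, {q0, q1, q3, q4, q5, q6}.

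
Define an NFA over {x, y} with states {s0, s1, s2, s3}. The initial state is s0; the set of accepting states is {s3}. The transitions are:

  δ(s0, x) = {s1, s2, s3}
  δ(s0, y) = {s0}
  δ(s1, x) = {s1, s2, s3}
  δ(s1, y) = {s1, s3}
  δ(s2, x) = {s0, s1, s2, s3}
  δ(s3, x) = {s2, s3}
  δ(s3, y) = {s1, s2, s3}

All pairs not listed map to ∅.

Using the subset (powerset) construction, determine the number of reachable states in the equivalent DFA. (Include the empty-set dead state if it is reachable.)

3

Start state of the DFA: {s0}.
{s0} --x--> {s1, s2, s3}  [new]
{s0} --y--> {s0}  [seen]
{s1, s2, s3} --x--> {s0, s1, s2, s3}  [new]
{s1, s2, s3} --y--> {s1, s2, s3}  [seen]
{s0, s1, s2, s3} --x--> {s0, s1, s2, s3}  [seen]
{s0, s1, s2, s3} --y--> {s0, s1, s2, s3}  [seen]
Reachable DFA states: {s0}, {s1, s2, s3}, {s0, s1, s2, s3}.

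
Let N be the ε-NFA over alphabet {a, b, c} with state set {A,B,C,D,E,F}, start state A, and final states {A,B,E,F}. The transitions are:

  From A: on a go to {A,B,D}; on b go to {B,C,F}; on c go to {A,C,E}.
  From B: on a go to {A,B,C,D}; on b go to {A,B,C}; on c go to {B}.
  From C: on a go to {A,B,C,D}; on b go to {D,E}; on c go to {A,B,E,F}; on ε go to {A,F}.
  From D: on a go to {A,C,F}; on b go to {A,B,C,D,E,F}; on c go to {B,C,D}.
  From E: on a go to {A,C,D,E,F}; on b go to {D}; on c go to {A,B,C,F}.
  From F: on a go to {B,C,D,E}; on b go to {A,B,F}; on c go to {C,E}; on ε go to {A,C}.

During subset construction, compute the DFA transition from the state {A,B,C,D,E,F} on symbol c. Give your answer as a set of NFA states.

{A,B,C,D,E,F}

δ(A,c) = {A,C,E}; δ(B,c) = {B}; δ(C,c) = {A,B,E,F}; δ(D,c) = {B,C,D}; δ(E,c) = {A,B,C,F}; δ(F,c) = {C,E}.
Union: {A,B,C,D,E,F}.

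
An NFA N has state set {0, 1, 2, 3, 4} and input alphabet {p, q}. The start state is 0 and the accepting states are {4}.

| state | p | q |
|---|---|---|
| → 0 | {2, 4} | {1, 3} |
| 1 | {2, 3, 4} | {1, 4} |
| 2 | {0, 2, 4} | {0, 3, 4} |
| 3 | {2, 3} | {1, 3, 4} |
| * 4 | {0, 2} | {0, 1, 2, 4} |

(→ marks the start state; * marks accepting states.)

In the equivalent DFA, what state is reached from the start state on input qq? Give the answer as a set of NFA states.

Start: {0}.
δ(0,q) = {1, 3}.
Union: {1, 3}.
After q: {1, 3}.
δ(1,q) = {1, 4}; δ(3,q) = {1, 3, 4}.
Union: {1, 3, 4}.
After q: {1, 3, 4}.

{1, 3, 4}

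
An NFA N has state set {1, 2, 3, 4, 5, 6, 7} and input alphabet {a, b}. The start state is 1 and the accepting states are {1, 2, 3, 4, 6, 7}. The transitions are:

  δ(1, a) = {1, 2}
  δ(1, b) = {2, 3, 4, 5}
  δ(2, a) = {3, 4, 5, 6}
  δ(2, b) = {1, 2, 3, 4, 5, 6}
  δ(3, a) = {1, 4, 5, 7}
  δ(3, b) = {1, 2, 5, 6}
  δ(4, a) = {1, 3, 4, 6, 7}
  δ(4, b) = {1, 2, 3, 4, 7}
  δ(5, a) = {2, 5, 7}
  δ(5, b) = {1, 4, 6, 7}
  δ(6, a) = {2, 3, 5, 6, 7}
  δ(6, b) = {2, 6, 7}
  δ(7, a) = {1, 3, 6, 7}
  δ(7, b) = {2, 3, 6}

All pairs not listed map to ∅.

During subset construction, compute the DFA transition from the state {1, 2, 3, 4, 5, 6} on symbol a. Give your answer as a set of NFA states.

δ(1,a) = {1, 2}; δ(2,a) = {3, 4, 5, 6}; δ(3,a) = {1, 4, 5, 7}; δ(4,a) = {1, 3, 4, 6, 7}; δ(5,a) = {2, 5, 7}; δ(6,a) = {2, 3, 5, 6, 7}.
Union: {1, 2, 3, 4, 5, 6, 7}.

{1, 2, 3, 4, 5, 6, 7}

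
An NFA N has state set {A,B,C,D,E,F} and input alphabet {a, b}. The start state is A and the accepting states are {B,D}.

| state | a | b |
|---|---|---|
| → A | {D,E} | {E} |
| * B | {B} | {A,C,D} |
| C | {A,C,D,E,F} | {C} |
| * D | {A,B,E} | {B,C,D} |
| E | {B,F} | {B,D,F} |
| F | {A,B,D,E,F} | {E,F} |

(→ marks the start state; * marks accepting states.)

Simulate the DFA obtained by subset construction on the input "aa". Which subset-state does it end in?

{A,B,E,F}

Start: {A}.
δ(A,a) = {D,E}.
Union: {D,E}.
After a: {D,E}.
δ(D,a) = {A,B,E}; δ(E,a) = {B,F}.
Union: {A,B,E,F}.
After a: {A,B,E,F}.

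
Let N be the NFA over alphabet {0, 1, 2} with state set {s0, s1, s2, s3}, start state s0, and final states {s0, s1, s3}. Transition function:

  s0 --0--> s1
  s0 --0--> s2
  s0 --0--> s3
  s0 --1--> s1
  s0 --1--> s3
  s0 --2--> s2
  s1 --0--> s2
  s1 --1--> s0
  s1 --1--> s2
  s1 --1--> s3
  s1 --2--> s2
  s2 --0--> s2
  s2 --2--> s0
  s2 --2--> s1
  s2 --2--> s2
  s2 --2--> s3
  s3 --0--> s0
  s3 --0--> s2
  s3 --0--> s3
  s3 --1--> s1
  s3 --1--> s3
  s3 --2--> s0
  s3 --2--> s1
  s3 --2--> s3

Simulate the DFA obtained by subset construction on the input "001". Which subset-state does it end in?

{s1, s3}

Start: {s0}.
δ(s0,0) = {s1, s2, s3}.
Union: {s1, s2, s3}.
After 0: {s1, s2, s3}.
δ(s1,0) = {s2}; δ(s2,0) = {s2}; δ(s3,0) = {s0, s2, s3}.
Union: {s0, s2, s3}.
After 0: {s0, s2, s3}.
δ(s0,1) = {s1, s3}; δ(s2,1) = ∅; δ(s3,1) = {s1, s3}.
Union: {s1, s3}.
After 1: {s1, s3}.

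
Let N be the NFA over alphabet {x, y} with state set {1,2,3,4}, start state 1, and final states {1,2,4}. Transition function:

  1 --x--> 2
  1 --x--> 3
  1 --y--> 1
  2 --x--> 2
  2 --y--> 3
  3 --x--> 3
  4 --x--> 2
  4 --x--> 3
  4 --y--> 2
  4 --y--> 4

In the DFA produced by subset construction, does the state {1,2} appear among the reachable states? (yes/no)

no

Start state of the DFA: {1}.
{1} --x--> {2,3}  [new]
{1} --y--> {1}  [seen]
{2,3} --x--> {2,3}  [seen]
{2,3} --y--> {3}  [new]
{3} --x--> {3}  [seen]
{3} --y--> ∅  [new]
∅ --x--> ∅  [seen]
∅ --y--> ∅  [seen]
Reachable DFA states: {1}, {2,3}, {3}, ∅.
{1,2} is not among them.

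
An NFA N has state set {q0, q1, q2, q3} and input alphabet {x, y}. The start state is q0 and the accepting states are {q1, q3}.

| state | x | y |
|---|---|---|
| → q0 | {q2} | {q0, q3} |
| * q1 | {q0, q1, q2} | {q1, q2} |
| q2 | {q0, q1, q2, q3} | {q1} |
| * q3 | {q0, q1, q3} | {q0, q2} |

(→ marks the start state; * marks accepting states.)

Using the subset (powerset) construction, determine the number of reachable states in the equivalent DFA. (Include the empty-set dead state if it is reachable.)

Start state of the DFA: {q0}.
{q0} --x--> {q2}  [new]
{q0} --y--> {q0, q3}  [new]
{q2} --x--> {q0, q1, q2, q3}  [new]
{q2} --y--> {q1}  [new]
{q0, q3} --x--> {q0, q1, q2, q3}  [seen]
{q0, q3} --y--> {q0, q2, q3}  [new]
{q0, q1, q2, q3} --x--> {q0, q1, q2, q3}  [seen]
{q0, q1, q2, q3} --y--> {q0, q1, q2, q3}  [seen]
{q1} --x--> {q0, q1, q2}  [new]
{q1} --y--> {q1, q2}  [new]
{q0, q2, q3} --x--> {q0, q1, q2, q3}  [seen]
{q0, q2, q3} --y--> {q0, q1, q2, q3}  [seen]
{q0, q1, q2} --x--> {q0, q1, q2, q3}  [seen]
{q0, q1, q2} --y--> {q0, q1, q2, q3}  [seen]
{q1, q2} --x--> {q0, q1, q2, q3}  [seen]
{q1, q2} --y--> {q1, q2}  [seen]
Reachable DFA states: {q0}, {q2}, {q0, q3}, {q0, q1, q2, q3}, {q1}, {q0, q2, q3}, {q0, q1, q2}, {q1, q2}.

8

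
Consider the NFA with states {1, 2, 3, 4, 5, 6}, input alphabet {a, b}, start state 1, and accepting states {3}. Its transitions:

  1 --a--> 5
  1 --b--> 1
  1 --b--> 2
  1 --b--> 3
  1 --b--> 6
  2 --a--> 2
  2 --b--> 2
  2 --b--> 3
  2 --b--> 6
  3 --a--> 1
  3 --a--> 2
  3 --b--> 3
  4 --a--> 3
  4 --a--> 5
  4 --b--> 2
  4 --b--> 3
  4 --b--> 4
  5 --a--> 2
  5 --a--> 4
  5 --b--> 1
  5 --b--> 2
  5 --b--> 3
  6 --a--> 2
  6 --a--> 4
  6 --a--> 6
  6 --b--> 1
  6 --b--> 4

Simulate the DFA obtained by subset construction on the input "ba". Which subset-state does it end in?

Start: {1}.
δ(1,b) = {1, 2, 3, 6}.
Union: {1, 2, 3, 6}.
After b: {1, 2, 3, 6}.
δ(1,a) = {5}; δ(2,a) = {2}; δ(3,a) = {1, 2}; δ(6,a) = {2, 4, 6}.
Union: {1, 2, 4, 5, 6}.
After a: {1, 2, 4, 5, 6}.

{1, 2, 4, 5, 6}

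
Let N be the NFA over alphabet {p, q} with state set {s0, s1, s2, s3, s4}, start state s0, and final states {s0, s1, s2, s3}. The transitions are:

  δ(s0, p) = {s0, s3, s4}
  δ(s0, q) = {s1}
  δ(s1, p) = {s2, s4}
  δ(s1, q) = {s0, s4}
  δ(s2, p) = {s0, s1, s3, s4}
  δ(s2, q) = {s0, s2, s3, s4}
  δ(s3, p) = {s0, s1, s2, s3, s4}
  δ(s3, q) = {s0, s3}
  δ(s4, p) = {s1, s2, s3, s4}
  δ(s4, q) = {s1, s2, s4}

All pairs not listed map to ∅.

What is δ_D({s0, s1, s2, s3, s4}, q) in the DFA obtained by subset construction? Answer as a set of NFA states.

{s0, s1, s2, s3, s4}

δ(s0,q) = {s1}; δ(s1,q) = {s0, s4}; δ(s2,q) = {s0, s2, s3, s4}; δ(s3,q) = {s0, s3}; δ(s4,q) = {s1, s2, s4}.
Union: {s0, s1, s2, s3, s4}.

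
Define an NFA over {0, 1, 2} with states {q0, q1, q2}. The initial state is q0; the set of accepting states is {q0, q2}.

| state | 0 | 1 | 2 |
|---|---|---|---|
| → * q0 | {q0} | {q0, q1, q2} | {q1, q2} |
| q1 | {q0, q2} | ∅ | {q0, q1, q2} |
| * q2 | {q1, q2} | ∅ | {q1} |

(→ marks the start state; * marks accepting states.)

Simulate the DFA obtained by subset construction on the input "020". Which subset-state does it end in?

Start: {q0}.
δ(q0,0) = {q0}.
Union: {q0}.
After 0: {q0}.
δ(q0,2) = {q1, q2}.
Union: {q1, q2}.
After 2: {q1, q2}.
δ(q1,0) = {q0, q2}; δ(q2,0) = {q1, q2}.
Union: {q0, q1, q2}.
After 0: {q0, q1, q2}.

{q0, q1, q2}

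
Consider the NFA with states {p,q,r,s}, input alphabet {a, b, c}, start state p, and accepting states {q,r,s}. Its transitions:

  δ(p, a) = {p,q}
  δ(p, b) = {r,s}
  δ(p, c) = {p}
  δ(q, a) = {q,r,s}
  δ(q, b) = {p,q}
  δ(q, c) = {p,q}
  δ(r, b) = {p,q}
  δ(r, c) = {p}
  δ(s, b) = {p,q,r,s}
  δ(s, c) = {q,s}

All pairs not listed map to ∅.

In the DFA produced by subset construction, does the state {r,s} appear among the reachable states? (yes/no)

Start state of the DFA: {p}.
{p} --a--> {p,q}  [new]
{p} --b--> {r,s}  [new]
{p} --c--> {p}  [seen]
{p,q} --a--> {p,q,r,s}  [new]
{p,q} --b--> {p,q,r,s}  [seen]
{p,q} --c--> {p,q}  [seen]
{r,s} --a--> ∅  [new]
{r,s} --b--> {p,q,r,s}  [seen]
{r,s} --c--> {p,q,s}  [new]
{p,q,r,s} --a--> {p,q,r,s}  [seen]
{p,q,r,s} --b--> {p,q,r,s}  [seen]
{p,q,r,s} --c--> {p,q,s}  [seen]
∅ --a--> ∅  [seen]
∅ --b--> ∅  [seen]
∅ --c--> ∅  [seen]
{p,q,s} --a--> {p,q,r,s}  [seen]
{p,q,s} --b--> {p,q,r,s}  [seen]
{p,q,s} --c--> {p,q,s}  [seen]
Reachable DFA states: {p}, {p,q}, {r,s}, {p,q,r,s}, ∅, {p,q,s}.
{r,s} is among them.

yes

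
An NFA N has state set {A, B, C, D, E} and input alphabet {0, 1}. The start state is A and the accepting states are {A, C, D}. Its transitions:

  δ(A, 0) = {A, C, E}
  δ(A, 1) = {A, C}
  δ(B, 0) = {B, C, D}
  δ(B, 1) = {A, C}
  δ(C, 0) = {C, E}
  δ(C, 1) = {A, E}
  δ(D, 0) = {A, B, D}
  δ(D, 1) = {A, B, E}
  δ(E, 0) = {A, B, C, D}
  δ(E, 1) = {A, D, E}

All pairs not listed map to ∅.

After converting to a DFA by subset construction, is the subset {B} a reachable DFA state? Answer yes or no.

no

Start state of the DFA: {A}.
{A} --0--> {A, C, E}  [new]
{A} --1--> {A, C}  [new]
{A, C, E} --0--> {A, B, C, D, E}  [new]
{A, C, E} --1--> {A, C, D, E}  [new]
{A, C} --0--> {A, C, E}  [seen]
{A, C} --1--> {A, C, E}  [seen]
{A, B, C, D, E} --0--> {A, B, C, D, E}  [seen]
{A, B, C, D, E} --1--> {A, B, C, D, E}  [seen]
{A, C, D, E} --0--> {A, B, C, D, E}  [seen]
{A, C, D, E} --1--> {A, B, C, D, E}  [seen]
Reachable DFA states: {A}, {A, C, E}, {A, C}, {A, B, C, D, E}, {A, C, D, E}.
{B} is not among them.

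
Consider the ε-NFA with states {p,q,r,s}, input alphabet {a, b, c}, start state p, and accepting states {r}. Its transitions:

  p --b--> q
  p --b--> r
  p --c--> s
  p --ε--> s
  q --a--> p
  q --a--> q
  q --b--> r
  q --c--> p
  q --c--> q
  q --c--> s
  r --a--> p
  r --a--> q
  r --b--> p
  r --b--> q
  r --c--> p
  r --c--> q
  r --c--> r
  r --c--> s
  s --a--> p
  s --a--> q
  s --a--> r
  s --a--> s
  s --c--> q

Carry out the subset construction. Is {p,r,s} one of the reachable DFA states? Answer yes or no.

no

Start state of the DFA: {p,s} (ε-closure of the NFA start).
{p,s} --a--> {p,q,r,s}  [new]
{p,s} --b--> {q,r}  [new]
{p,s} --c--> {q,s}  [new]
{p,q,r,s} --a--> {p,q,r,s}  [seen]
{p,q,r,s} --b--> {p,q,r,s}  [seen]
{p,q,r,s} --c--> {p,q,r,s}  [seen]
{q,r} --a--> {p,q,s}  [new]
{q,r} --b--> {p,q,r,s}  [seen]
{q,r} --c--> {p,q,r,s}  [seen]
{q,s} --a--> {p,q,r,s}  [seen]
{q,s} --b--> {r}  [new]
{q,s} --c--> {p,q,s}  [seen]
{p,q,s} --a--> {p,q,r,s}  [seen]
{p,q,s} --b--> {q,r}  [seen]
{p,q,s} --c--> {p,q,s}  [seen]
{r} --a--> {p,q,s}  [seen]
{r} --b--> {p,q,s}  [seen]
{r} --c--> {p,q,r,s}  [seen]
Reachable DFA states: {p,s}, {p,q,r,s}, {q,r}, {q,s}, {p,q,s}, {r}.
{p,r,s} is not among them.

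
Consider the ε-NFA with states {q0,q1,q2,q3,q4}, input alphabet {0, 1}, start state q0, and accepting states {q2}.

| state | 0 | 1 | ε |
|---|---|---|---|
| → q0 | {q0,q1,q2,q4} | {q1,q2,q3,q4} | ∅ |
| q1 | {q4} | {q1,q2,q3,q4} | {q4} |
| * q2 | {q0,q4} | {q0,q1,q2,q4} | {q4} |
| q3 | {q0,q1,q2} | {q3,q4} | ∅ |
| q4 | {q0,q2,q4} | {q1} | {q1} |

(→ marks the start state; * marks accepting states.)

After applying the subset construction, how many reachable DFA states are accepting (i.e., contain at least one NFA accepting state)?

Start state of the DFA: {q0} (ε-closure of the NFA start).
{q0} --0--> {q0,q1,q2,q4}  [new]
{q0} --1--> {q1,q2,q3,q4}  [new]
{q0,q1,q2,q4} --0--> {q0,q1,q2,q4}  [seen]
{q0,q1,q2,q4} --1--> {q0,q1,q2,q3,q4}  [new]
{q1,q2,q3,q4} --0--> {q0,q1,q2,q4}  [seen]
{q1,q2,q3,q4} --1--> {q0,q1,q2,q3,q4}  [seen]
{q0,q1,q2,q3,q4} --0--> {q0,q1,q2,q4}  [seen]
{q0,q1,q2,q3,q4} --1--> {q0,q1,q2,q3,q4}  [seen]
Reachable DFA states: {q0}, {q0,q1,q2,q4}, {q1,q2,q3,q4}, {q0,q1,q2,q3,q4}.
Accepting DFA states (contain an NFA accepting state): {q0,q1,q2,q4}, {q1,q2,q3,q4}, {q0,q1,q2,q3,q4}.

3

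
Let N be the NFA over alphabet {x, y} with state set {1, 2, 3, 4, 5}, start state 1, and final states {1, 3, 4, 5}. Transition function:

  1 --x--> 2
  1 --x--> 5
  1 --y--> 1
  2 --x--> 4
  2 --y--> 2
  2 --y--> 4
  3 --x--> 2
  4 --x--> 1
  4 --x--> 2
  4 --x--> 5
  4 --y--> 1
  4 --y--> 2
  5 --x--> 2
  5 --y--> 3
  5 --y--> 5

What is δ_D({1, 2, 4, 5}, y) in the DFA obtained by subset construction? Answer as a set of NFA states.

{1, 2, 3, 4, 5}

δ(1,y) = {1}; δ(2,y) = {2, 4}; δ(4,y) = {1, 2}; δ(5,y) = {3, 5}.
Union: {1, 2, 3, 4, 5}.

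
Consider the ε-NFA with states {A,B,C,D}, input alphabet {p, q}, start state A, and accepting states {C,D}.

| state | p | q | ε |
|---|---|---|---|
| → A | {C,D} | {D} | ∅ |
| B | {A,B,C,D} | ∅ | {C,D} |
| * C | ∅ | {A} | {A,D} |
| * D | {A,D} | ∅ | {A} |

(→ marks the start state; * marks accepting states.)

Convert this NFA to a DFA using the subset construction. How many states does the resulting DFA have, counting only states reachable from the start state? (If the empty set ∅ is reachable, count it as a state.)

Start state of the DFA: {A} (ε-closure of the NFA start).
{A} --p--> {A,C,D}  [new]
{A} --q--> {A,D}  [new]
{A,C,D} --p--> {A,C,D}  [seen]
{A,C,D} --q--> {A,D}  [seen]
{A,D} --p--> {A,C,D}  [seen]
{A,D} --q--> {A,D}  [seen]
Reachable DFA states: {A}, {A,C,D}, {A,D}.

3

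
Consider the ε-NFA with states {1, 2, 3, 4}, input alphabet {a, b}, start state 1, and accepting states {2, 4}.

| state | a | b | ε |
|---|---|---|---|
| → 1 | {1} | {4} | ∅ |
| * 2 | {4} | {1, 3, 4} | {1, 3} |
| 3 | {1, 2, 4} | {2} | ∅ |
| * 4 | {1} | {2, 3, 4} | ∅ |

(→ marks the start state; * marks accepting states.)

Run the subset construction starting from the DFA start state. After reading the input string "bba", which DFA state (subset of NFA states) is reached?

Start: {1}.
δ(1,b) = {4}.
Union: {4}.
After b: {4}.
δ(4,b) = {2, 3, 4}.
Union: {2, 3, 4}.
ε-closure gives {1, 2, 3, 4}.
After b: {1, 2, 3, 4}.
δ(1,a) = {1}; δ(2,a) = {4}; δ(3,a) = {1, 2, 4}; δ(4,a) = {1}.
Union: {1, 2, 4}.
ε-closure gives {1, 2, 3, 4}.
After a: {1, 2, 3, 4}.

{1, 2, 3, 4}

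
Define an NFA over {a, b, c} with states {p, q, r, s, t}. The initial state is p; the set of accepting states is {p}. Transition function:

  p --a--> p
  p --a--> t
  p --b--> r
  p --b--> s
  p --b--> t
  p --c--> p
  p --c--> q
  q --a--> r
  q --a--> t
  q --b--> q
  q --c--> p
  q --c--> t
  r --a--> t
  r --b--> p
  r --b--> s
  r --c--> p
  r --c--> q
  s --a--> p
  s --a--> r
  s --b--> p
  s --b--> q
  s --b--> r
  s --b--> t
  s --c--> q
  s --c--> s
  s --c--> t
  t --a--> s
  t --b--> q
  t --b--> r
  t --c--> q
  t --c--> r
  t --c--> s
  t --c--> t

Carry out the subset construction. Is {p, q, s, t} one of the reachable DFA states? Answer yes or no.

no

Start state of the DFA: {p}.
{p} --a--> {p, t}  [new]
{p} --b--> {r, s, t}  [new]
{p} --c--> {p, q}  [new]
{p, t} --a--> {p, s, t}  [new]
{p, t} --b--> {q, r, s, t}  [new]
{p, t} --c--> {p, q, r, s, t}  [new]
{r, s, t} --a--> {p, r, s, t}  [new]
{r, s, t} --b--> {p, q, r, s, t}  [seen]
{r, s, t} --c--> {p, q, r, s, t}  [seen]
{p, q} --a--> {p, r, t}  [new]
{p, q} --b--> {q, r, s, t}  [seen]
{p, q} --c--> {p, q, t}  [new]
{p, s, t} --a--> {p, r, s, t}  [seen]
{p, s, t} --b--> {p, q, r, s, t}  [seen]
{p, s, t} --c--> {p, q, r, s, t}  [seen]
{q, r, s, t} --a--> {p, r, s, t}  [seen]
{q, r, s, t} --b--> {p, q, r, s, t}  [seen]
{q, r, s, t} --c--> {p, q, r, s, t}  [seen]
{p, q, r, s, t} --a--> {p, r, s, t}  [seen]
{p, q, r, s, t} --b--> {p, q, r, s, t}  [seen]
{p, q, r, s, t} --c--> {p, q, r, s, t}  [seen]
{p, r, s, t} --a--> {p, r, s, t}  [seen]
{p, r, s, t} --b--> {p, q, r, s, t}  [seen]
{p, r, s, t} --c--> {p, q, r, s, t}  [seen]
{p, r, t} --a--> {p, s, t}  [seen]
{p, r, t} --b--> {p, q, r, s, t}  [seen]
{p, r, t} --c--> {p, q, r, s, t}  [seen]
{p, q, t} --a--> {p, r, s, t}  [seen]
{p, q, t} --b--> {q, r, s, t}  [seen]
{p, q, t} --c--> {p, q, r, s, t}  [seen]
Reachable DFA states: {p}, {p, t}, {r, s, t}, {p, q}, {p, s, t}, {q, r, s, t}, {p, q, r, s, t}, {p, r, s, t}, {p, r, t}, {p, q, t}.
{p, q, s, t} is not among them.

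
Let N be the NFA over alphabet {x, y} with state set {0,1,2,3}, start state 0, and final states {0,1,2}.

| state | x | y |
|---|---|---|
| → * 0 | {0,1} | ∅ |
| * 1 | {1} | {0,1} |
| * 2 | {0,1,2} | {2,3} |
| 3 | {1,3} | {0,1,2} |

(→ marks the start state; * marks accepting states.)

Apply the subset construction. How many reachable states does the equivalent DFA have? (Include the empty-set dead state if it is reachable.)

Start state of the DFA: {0}.
{0} --x--> {0,1}  [new]
{0} --y--> ∅  [new]
{0,1} --x--> {0,1}  [seen]
{0,1} --y--> {0,1}  [seen]
∅ --x--> ∅  [seen]
∅ --y--> ∅  [seen]
Reachable DFA states: {0}, {0,1}, ∅.

3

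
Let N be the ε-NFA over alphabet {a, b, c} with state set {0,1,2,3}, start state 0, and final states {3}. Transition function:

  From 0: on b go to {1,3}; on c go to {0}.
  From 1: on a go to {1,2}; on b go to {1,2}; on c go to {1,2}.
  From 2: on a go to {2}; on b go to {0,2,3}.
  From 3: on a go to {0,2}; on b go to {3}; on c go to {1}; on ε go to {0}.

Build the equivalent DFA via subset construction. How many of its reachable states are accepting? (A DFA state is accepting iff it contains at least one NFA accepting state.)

2

Start state of the DFA: {0} (ε-closure of the NFA start).
{0} --a--> ∅  [new]
{0} --b--> {0,1,3}  [new]
{0} --c--> {0}  [seen]
∅ --a--> ∅  [seen]
∅ --b--> ∅  [seen]
∅ --c--> ∅  [seen]
{0,1,3} --a--> {0,1,2}  [new]
{0,1,3} --b--> {0,1,2,3}  [new]
{0,1,3} --c--> {0,1,2}  [seen]
{0,1,2} --a--> {1,2}  [new]
{0,1,2} --b--> {0,1,2,3}  [seen]
{0,1,2} --c--> {0,1,2}  [seen]
{0,1,2,3} --a--> {0,1,2}  [seen]
{0,1,2,3} --b--> {0,1,2,3}  [seen]
{0,1,2,3} --c--> {0,1,2}  [seen]
{1,2} --a--> {1,2}  [seen]
{1,2} --b--> {0,1,2,3}  [seen]
{1,2} --c--> {1,2}  [seen]
Reachable DFA states: {0}, ∅, {0,1,3}, {0,1,2}, {0,1,2,3}, {1,2}.
Accepting DFA states (contain an NFA accepting state): {0,1,3}, {0,1,2,3}.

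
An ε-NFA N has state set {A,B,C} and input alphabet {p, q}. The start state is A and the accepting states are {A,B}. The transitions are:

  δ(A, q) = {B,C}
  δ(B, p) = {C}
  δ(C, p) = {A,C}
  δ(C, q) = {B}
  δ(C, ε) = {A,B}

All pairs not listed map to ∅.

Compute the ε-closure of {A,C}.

{A,B,C}

Begin with {A,C}.
C →ε {A,B}; add B.
ε-closure = {A,B,C}.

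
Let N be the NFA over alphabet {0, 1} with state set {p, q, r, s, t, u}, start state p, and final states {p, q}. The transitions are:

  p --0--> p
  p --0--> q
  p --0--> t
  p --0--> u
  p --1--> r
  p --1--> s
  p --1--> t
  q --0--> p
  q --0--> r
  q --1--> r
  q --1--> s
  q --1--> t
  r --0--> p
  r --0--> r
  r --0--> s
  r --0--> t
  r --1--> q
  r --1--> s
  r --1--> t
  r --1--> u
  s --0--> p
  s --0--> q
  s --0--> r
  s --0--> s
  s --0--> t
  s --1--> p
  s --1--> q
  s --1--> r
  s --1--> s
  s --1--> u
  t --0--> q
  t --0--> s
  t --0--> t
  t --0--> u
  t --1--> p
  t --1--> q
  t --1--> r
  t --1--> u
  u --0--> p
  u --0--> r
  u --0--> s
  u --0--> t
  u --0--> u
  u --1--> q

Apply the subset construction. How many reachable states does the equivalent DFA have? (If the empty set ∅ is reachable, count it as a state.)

4

Start state of the DFA: {p}.
{p} --0--> {p, q, t, u}  [new]
{p} --1--> {r, s, t}  [new]
{p, q, t, u} --0--> {p, q, r, s, t, u}  [new]
{p, q, t, u} --1--> {p, q, r, s, t, u}  [seen]
{r, s, t} --0--> {p, q, r, s, t, u}  [seen]
{r, s, t} --1--> {p, q, r, s, t, u}  [seen]
{p, q, r, s, t, u} --0--> {p, q, r, s, t, u}  [seen]
{p, q, r, s, t, u} --1--> {p, q, r, s, t, u}  [seen]
Reachable DFA states: {p}, {p, q, t, u}, {r, s, t}, {p, q, r, s, t, u}.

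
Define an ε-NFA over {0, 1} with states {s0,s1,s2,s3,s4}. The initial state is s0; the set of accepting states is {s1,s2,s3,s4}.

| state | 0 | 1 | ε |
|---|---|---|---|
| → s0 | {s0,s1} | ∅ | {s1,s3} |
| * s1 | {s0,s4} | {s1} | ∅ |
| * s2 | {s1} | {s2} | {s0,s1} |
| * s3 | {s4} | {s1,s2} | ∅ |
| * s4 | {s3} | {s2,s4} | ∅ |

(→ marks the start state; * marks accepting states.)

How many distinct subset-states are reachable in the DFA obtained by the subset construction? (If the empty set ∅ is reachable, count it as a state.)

4

Start state of the DFA: {s0,s1,s3} (ε-closure of the NFA start).
{s0,s1,s3} --0--> {s0,s1,s3,s4}  [new]
{s0,s1,s3} --1--> {s0,s1,s2,s3}  [new]
{s0,s1,s3,s4} --0--> {s0,s1,s3,s4}  [seen]
{s0,s1,s3,s4} --1--> {s0,s1,s2,s3,s4}  [new]
{s0,s1,s2,s3} --0--> {s0,s1,s3,s4}  [seen]
{s0,s1,s2,s3} --1--> {s0,s1,s2,s3}  [seen]
{s0,s1,s2,s3,s4} --0--> {s0,s1,s3,s4}  [seen]
{s0,s1,s2,s3,s4} --1--> {s0,s1,s2,s3,s4}  [seen]
Reachable DFA states: {s0,s1,s3}, {s0,s1,s3,s4}, {s0,s1,s2,s3}, {s0,s1,s2,s3,s4}.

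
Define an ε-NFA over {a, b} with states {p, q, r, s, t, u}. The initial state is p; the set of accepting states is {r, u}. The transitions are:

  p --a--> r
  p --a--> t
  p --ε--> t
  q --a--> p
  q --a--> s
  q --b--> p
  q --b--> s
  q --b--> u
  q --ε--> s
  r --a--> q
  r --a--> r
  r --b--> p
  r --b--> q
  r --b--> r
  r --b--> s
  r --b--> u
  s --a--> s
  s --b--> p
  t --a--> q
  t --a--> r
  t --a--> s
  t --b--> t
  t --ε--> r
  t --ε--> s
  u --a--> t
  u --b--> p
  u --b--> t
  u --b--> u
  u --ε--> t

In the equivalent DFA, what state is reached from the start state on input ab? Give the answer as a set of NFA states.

{p, q, r, s, t, u}

Start: {p, r, s, t}.
δ(p,a) = {r, t}; δ(r,a) = {q, r}; δ(s,a) = {s}; δ(t,a) = {q, r, s}.
Union: {q, r, s, t}.
After a: {q, r, s, t}.
δ(q,b) = {p, s, u}; δ(r,b) = {p, q, r, s, u}; δ(s,b) = {p}; δ(t,b) = {t}.
Union: {p, q, r, s, t, u}.
After b: {p, q, r, s, t, u}.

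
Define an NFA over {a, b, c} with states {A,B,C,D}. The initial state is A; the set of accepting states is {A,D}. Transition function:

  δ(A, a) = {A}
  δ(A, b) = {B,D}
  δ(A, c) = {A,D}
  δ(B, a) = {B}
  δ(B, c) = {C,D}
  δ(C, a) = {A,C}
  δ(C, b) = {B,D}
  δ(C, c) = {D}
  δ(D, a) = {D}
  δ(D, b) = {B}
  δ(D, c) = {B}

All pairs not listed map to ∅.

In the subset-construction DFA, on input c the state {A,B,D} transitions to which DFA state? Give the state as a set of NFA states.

δ(A,c) = {A,D}; δ(B,c) = {C,D}; δ(D,c) = {B}.
Union: {A,B,C,D}.

{A,B,C,D}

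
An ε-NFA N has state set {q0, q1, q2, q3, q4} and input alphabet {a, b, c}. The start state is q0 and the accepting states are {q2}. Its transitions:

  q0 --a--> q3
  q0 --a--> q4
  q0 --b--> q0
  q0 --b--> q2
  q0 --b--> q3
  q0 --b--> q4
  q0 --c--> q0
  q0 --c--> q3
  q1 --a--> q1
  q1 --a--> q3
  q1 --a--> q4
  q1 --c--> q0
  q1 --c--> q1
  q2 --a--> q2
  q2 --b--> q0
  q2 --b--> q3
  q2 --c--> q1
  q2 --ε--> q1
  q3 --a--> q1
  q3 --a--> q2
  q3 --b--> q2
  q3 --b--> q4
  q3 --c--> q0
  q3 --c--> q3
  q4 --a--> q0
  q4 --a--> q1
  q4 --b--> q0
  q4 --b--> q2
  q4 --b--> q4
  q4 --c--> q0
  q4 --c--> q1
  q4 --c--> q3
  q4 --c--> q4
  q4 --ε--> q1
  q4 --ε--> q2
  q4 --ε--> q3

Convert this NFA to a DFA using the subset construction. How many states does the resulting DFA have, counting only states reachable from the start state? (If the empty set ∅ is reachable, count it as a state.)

Start state of the DFA: {q0} (ε-closure of the NFA start).
{q0} --a--> {q1, q2, q3, q4}  [new]
{q0} --b--> {q0, q1, q2, q3, q4}  [new]
{q0} --c--> {q0, q3}  [new]
{q1, q2, q3, q4} --a--> {q0, q1, q2, q3, q4}  [seen]
{q1, q2, q3, q4} --b--> {q0, q1, q2, q3, q4}  [seen]
{q1, q2, q3, q4} --c--> {q0, q1, q2, q3, q4}  [seen]
{q0, q1, q2, q3, q4} --a--> {q0, q1, q2, q3, q4}  [seen]
{q0, q1, q2, q3, q4} --b--> {q0, q1, q2, q3, q4}  [seen]
{q0, q1, q2, q3, q4} --c--> {q0, q1, q2, q3, q4}  [seen]
{q0, q3} --a--> {q1, q2, q3, q4}  [seen]
{q0, q3} --b--> {q0, q1, q2, q3, q4}  [seen]
{q0, q3} --c--> {q0, q3}  [seen]
Reachable DFA states: {q0}, {q1, q2, q3, q4}, {q0, q1, q2, q3, q4}, {q0, q3}.

4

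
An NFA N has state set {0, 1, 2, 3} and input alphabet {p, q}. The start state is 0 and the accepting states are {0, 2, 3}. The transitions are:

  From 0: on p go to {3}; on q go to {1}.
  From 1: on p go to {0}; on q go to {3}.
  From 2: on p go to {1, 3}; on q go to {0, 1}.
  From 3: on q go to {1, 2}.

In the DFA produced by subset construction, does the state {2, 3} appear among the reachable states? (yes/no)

Start state of the DFA: {0}.
{0} --p--> {3}  [new]
{0} --q--> {1}  [new]
{3} --p--> ∅  [new]
{3} --q--> {1, 2}  [new]
{1} --p--> {0}  [seen]
{1} --q--> {3}  [seen]
∅ --p--> ∅  [seen]
∅ --q--> ∅  [seen]
{1, 2} --p--> {0, 1, 3}  [new]
{1, 2} --q--> {0, 1, 3}  [seen]
{0, 1, 3} --p--> {0, 3}  [new]
{0, 1, 3} --q--> {1, 2, 3}  [new]
{0, 3} --p--> {3}  [seen]
{0, 3} --q--> {1, 2}  [seen]
{1, 2, 3} --p--> {0, 1, 3}  [seen]
{1, 2, 3} --q--> {0, 1, 2, 3}  [new]
{0, 1, 2, 3} --p--> {0, 1, 3}  [seen]
{0, 1, 2, 3} --q--> {0, 1, 2, 3}  [seen]
Reachable DFA states: {0}, {3}, {1}, ∅, {1, 2}, {0, 1, 3}, {0, 3}, {1, 2, 3}, {0, 1, 2, 3}.
{2, 3} is not among them.

no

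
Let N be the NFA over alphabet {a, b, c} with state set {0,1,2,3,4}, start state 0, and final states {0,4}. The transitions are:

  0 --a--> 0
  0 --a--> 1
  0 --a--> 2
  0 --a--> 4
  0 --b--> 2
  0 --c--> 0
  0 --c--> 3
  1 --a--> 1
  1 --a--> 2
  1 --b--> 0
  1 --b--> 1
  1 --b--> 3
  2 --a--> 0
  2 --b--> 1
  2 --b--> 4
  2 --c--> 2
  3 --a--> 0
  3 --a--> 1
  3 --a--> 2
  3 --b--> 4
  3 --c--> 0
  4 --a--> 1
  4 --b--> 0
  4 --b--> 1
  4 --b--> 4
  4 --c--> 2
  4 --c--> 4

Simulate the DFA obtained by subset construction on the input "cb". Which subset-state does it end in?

Start: {0}.
δ(0,c) = {0,3}.
Union: {0,3}.
After c: {0,3}.
δ(0,b) = {2}; δ(3,b) = {4}.
Union: {2,4}.
After b: {2,4}.

{2,4}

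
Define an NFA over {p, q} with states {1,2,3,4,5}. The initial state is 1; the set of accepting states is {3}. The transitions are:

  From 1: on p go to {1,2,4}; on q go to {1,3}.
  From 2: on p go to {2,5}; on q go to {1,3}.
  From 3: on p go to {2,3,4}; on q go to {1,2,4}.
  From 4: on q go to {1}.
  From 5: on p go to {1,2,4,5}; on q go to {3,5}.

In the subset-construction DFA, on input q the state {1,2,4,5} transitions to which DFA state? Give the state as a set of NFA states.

δ(1,q) = {1,3}; δ(2,q) = {1,3}; δ(4,q) = {1}; δ(5,q) = {3,5}.
Union: {1,3,5}.

{1,3,5}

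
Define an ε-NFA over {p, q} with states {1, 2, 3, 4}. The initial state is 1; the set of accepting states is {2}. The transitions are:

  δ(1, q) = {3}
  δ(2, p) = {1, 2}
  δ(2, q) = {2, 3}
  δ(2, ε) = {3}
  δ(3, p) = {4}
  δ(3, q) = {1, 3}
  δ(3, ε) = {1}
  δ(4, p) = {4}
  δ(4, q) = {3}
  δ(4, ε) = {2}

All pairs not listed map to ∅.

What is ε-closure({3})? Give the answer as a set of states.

{1, 3}

Begin with {3}.
3 →ε {1}; add 1.
ε-closure = {1, 3}.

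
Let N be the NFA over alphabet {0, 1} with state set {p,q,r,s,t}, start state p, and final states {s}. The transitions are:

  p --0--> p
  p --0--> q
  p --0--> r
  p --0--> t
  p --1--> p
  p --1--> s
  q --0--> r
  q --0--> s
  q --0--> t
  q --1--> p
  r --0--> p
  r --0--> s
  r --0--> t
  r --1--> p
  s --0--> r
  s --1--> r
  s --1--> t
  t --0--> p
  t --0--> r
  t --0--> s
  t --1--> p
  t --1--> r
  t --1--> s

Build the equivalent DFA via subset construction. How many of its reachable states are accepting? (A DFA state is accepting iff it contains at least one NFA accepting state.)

Start state of the DFA: {p}.
{p} --0--> {p,q,r,t}  [new]
{p} --1--> {p,s}  [new]
{p,q,r,t} --0--> {p,q,r,s,t}  [new]
{p,q,r,t} --1--> {p,r,s}  [new]
{p,s} --0--> {p,q,r,t}  [seen]
{p,s} --1--> {p,r,s,t}  [new]
{p,q,r,s,t} --0--> {p,q,r,s,t}  [seen]
{p,q,r,s,t} --1--> {p,r,s,t}  [seen]
{p,r,s} --0--> {p,q,r,s,t}  [seen]
{p,r,s} --1--> {p,r,s,t}  [seen]
{p,r,s,t} --0--> {p,q,r,s,t}  [seen]
{p,r,s,t} --1--> {p,r,s,t}  [seen]
Reachable DFA states: {p}, {p,q,r,t}, {p,s}, {p,q,r,s,t}, {p,r,s}, {p,r,s,t}.
Accepting DFA states (contain an NFA accepting state): {p,s}, {p,q,r,s,t}, {p,r,s}, {p,r,s,t}.

4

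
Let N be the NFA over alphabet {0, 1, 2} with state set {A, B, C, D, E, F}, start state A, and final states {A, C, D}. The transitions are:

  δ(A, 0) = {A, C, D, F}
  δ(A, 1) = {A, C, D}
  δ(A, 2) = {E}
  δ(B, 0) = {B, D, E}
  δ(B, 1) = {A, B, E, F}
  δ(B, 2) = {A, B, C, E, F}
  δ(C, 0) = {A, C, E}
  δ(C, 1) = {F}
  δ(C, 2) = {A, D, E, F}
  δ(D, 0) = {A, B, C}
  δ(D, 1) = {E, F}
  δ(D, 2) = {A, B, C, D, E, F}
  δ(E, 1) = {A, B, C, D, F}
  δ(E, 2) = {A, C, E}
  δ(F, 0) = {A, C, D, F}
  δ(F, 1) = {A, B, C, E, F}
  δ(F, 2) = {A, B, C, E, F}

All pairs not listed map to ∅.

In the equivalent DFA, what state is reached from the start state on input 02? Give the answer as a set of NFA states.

Start: {A}.
δ(A,0) = {A, C, D, F}.
Union: {A, C, D, F}.
After 0: {A, C, D, F}.
δ(A,2) = {E}; δ(C,2) = {A, D, E, F}; δ(D,2) = {A, B, C, D, E, F}; δ(F,2) = {A, B, C, E, F}.
Union: {A, B, C, D, E, F}.
After 2: {A, B, C, D, E, F}.

{A, B, C, D, E, F}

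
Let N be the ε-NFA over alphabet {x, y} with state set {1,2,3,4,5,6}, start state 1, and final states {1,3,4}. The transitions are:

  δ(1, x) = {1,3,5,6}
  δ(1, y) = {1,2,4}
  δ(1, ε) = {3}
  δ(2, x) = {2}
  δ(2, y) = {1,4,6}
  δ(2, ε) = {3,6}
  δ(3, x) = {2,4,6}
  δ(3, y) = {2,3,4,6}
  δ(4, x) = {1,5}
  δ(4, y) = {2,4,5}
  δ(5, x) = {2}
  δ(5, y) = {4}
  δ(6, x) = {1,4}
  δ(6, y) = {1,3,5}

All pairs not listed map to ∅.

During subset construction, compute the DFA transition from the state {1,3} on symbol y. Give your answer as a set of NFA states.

{1,2,3,4,6}

δ(1,y) = {1,2,4}; δ(3,y) = {2,3,4,6}.
Union: {1,2,3,4,6}.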